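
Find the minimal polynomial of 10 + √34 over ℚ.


Let α = 10 + √34. Then α - 10 = √34, so (α - 10)² = 34, giving α² - 20α + 66 = 0. Degree 2 and α ∉ ℚ, so this is the minimal polynomial.

Minimal polynomial: x² - 20x + 66


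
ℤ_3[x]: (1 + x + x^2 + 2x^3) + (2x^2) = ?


Add coefficients mod 3:
x^0: 1 + 0 = 1 (mod 3)
x^1: 1 + 0 = 1 (mod 3)
x^2: 1 + 2 = 0 (mod 3)
x^3: 2 + 0 = 2 (mod 3)
Result: 1 + x + 2x^3

f + g = 1 + x + 2x^3


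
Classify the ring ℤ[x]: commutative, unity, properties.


Polynomial ring over ℤ (an integral domain) is a commutative integral domain with unity 1
Commutative: Yes
Integral domain: Yes
Has unity: Yes

ℤ[x]: Commutative=Yes, Unity=Yes


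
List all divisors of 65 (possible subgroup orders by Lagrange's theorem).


Lagrange's theorem: |H| divides |G|
|G| = 65
Divisors of 65: 1, 5, 13, 65

Possible subgroup orders: {1, 5, 13, 65}


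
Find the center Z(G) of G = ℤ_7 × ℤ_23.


Z(G) = {g ∈ G | gx = xg for all x ∈ G}
Direct product of abelian groups is abelian, so Z(G) = G

Z(ℤ_7 × ℤ_23) = ℤ_7 × ℤ_23


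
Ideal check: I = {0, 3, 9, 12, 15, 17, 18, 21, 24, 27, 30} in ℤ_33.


Check ideal conditions for I = {0, 3, 9, 12, 15, 17, 18, 21, 24, 27, 30} in ℤ_33:
(1) I is an additive subgroup? No
(2) For r ∈ ℤ_33 and a ∈ I: r·a ∈ I? No  [counterexample: r=2, a=3, r·a mod 33 = 6 ∉ I]

No, I is not an ideal of ℤ_33


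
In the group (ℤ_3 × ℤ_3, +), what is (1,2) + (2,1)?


Operation: componentwise addition mod (3, 3)
(1,2) + (2,1) = ((a₁+b₁) mod 3, (a₂+b₂) mod 3) with a = (1,2), b = (2,1)

(1,2) + (2,1) = (0,0)


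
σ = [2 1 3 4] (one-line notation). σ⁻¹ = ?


To find σ⁻¹, swap domain and range:
σ(1) = 2 → σ⁻¹(2) = 1
σ(2) = 1 → σ⁻¹(1) = 2
σ(3) = 3 → σ⁻¹(3) = 3
σ(4) = 4 → σ⁻¹(4) = 4

σ⁻¹ = [2 1 3 4]


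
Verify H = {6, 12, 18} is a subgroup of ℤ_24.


Subgroup test for H = {6, 12, 18} in (ℤ_24, +):
(1) 0 ∈ H? No
(2) Closure: for all a,b ∈ H, (a+b) mod 24 ∈ H? No  [counterexample: 6 + 18 = 0 ∉ H]
(3) Inverses: for all a ∈ H, -a mod 24 ∈ H? Yes

No, H is not a subgroup of ℤ_24


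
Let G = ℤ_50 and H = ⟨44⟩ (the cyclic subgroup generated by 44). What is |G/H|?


|⟨44⟩| = n / gcd(44, 50) = 50 / 2 = 25
H is normal (ℤ_50 is abelian).
|G/H| = |G| / |H| = 50 / 25 = 2

|G/H| = 2


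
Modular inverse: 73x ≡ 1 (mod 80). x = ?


Use the extended Euclidean algorithm to write 1 = 73·s + 80·t; then s mod 80 is the inverse.
Euclidean algorithm:
  73 = 0·80 + 73
  80 = 1·73 + 7
  73 = 10·7 + 3
  7 = 2·3 + 1
  3 = 3·1 + 0
gcd(73,80) = 1
Back-substitution gives: 73·(-23) + 80·(21) = 1
So 73⁻¹ ≡ -23 ≡ 57 (mod 80)
Check: 73 × 57 = 4161 ≡ 1 (mod 80) ✓

73⁻¹ ≡ 57 (mod 80)


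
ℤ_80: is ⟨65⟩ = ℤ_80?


g generates ℤ_n iff gcd(g, n) = 1
gcd(65, 80) = 5
Since gcd = 5 ≠ 1, ⟨65⟩ has order 16 < 80, so 65 is not a generator.

No, 65 does not generate ℤ_80


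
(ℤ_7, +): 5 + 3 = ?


Operation: addition mod 7
5 + 3 = (a + b) mod 7 with a = 5, b = 3

5 + 3 = 1


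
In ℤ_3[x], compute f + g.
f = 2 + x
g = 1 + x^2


Add coefficients mod 3:
x^0: 2 + 1 = 0 (mod 3)
x^1: 1 + 0 = 1 (mod 3)
x^2: 0 + 1 = 1 (mod 3)
Result: x + x^2

f + g = x + x^2


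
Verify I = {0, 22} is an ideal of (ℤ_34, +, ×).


Check ideal conditions for I = {0, 22} in ℤ_34:
(1) I is an additive subgroup? No
(2) For r ∈ ℤ_34 and a ∈ I: r·a ∈ I? No  [counterexample: r=2, a=22, r·a mod 34 = 10 ∉ I]

No, I is not an ideal of ℤ_34


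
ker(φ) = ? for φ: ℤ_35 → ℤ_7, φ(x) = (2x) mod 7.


Kernel = preimage of identity
ker(φ) = {x ∈ ℤ_35 : 2x ≡ 0 (mod 7)}. Since 7 | 35, φ is well-defined. The kernel is the cyclic subgroup ⟨7⟩ of ℤ_35 (order 5), i.e. {0, 7, 14, 21, 28}

ker(φ) = {0, 7, 14, 21, 28}


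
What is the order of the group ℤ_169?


ℤ_n has n elements.

|ℤ_169| = 169


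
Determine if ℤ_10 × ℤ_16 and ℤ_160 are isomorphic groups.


Comparing ℤ_10 × ℤ_16 and ℤ_160:
gcd(10,16) = 2 ≠ 1. Max element order in ℤ_10×ℤ_16 is lcm(10,16) = 80 < 160, so it has no element of order 160

No, ℤ_10 × ℤ_16 ≇ ℤ_160


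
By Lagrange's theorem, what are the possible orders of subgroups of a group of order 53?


Lagrange's theorem: |H| divides |G|
|G| = 53
Divisors of 53: 1, 53

Possible subgroup orders: {1, 53}


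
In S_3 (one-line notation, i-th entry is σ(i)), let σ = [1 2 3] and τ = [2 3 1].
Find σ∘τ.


σ∘τ: apply τ first, then σ
1 →τ 2 →σ 2
2 →τ 3 →σ 3
3 →τ 1 →σ 1

σ∘τ = [2 3 1]


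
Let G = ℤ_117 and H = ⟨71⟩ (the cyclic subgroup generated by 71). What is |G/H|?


|⟨71⟩| = n / gcd(71, 117) = 117 / 1 = 117
H is normal (ℤ_117 is abelian).
|G/H| = |G| / |H| = 117 / 117 = 1

|G/H| = 1


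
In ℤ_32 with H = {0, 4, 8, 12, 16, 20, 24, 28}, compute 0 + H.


0 + H = {0 + h (mod 32) : h ∈ H}
0+0=0, 0+4=4, 0+8=8, 0+12=12, 0+16=16, 0+20=20, 0+24=24, 0+28=28

0 + H = {0, 4, 8, 12, 16, 20, 24, 28}


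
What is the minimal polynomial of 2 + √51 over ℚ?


Let α = 2 + √51. Then α - 2 = √51, so (α - 2)² = 51, giving α² - 4α - 47 = 0. Degree 2 and α ∉ ℚ, so this is the minimal polynomial.

Minimal polynomial: x² - 4x - 47


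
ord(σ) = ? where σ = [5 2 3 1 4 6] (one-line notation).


Cycle decomposition: (1 5 4)
Cycle lengths: 3
Order = lcm(3) = 3

ord(σ) = 3


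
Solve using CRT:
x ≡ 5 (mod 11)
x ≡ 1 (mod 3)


m₁ = 11, m₂ = 3, gcd = 1, so CRT applies. M = m₁·m₂ = 33
Let M₁ = M/m₁ = 3, M₂ = M/m₂ = 11
Find y₁ ≡ M₁⁻¹ (mod m₁): 3⁻¹ ≡ 4 (mod 11)
Find y₂ ≡ M₂⁻¹ (mod m₂): 11⁻¹ ≡ 2 (mod 3)
x = a₁·M₁·y₁ + a₂·M₂·y₂ = 5·3·4 + 1·11·2 = 82
Reduce mod 33: x ≡ 16
Check: 16 mod 11 = 5 ✓, 16 mod 3 = 1 ✓

x ≡ 16 (mod 33)


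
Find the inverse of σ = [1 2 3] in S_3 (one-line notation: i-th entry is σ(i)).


To find σ⁻¹, swap domain and range:
σ(1) = 1 → σ⁻¹(1) = 1
σ(2) = 2 → σ⁻¹(2) = 2
σ(3) = 3 → σ⁻¹(3) = 3

σ⁻¹ = [1 2 3]


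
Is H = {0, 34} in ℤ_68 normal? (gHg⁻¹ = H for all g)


H = {0, 34} in ℤ_68
ℤ_68 is abelian; every subgroup of an abelian group is normal

Yes, normal subgroup


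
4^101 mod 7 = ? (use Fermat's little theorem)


Fermat's little theorem: if p is prime and gcd(a,p)=1, then a^(p-1) ≡ 1 (mod p)
p = 7 is prime, gcd(4,7) = 1
Reduce exponent: 101 mod 6 = 5
So 4^101 ≡ 4^5 (mod 7)
4^5 mod 7 = 2

4^101 ≡ 2 (mod 7)


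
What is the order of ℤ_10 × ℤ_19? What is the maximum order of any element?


|ℤ_10 × ℤ_19| = 10 × 19 = 190
Max element order = lcm(10,19) = 190
Cyclic? Yes (gcd=1)

|ℤ_10×ℤ_19| = 190, max element order = 190


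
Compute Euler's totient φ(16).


φ(n) = count of k ∈ {1,...,n} with gcd(k,n)=1
Coprimes to 16: {1, 3, 5, 7, 9, 11, 13, 15}
Count: 8

φ(16) = 8


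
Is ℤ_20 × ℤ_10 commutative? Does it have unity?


Direct product ring; commutative with unity (1,1); but (1,0)·(0,1) = (0,0) gives zero divisors, so not an integral domain
Commutative: Yes
Integral domain: No
Has unity: Yes

ℤ_20 × ℤ_10: Commutative=Yes, Unity=Yes


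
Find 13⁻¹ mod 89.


Use the extended Euclidean algorithm to write 1 = 13·s + 89·t; then s mod 89 is the inverse.
Euclidean algorithm:
  13 = 0·89 + 13
  89 = 6·13 + 11
  13 = 1·11 + 2
  11 = 5·2 + 1
  2 = 2·1 + 0
gcd(13,89) = 1
Back-substitution gives: 13·(-41) + 89·(6) = 1
So 13⁻¹ ≡ -41 ≡ 48 (mod 89)
Check: 13 × 48 = 624 ≡ 1 (mod 89) ✓

13⁻¹ ≡ 48 (mod 89)


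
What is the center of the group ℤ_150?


Z(G) = {g ∈ G | gx = xg for all x ∈ G}
ℤ_150 is abelian, so Z(G) = G

Z(ℤ_150) = ℤ_150


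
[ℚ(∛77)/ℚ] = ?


∛77 has minimal polynomial x³ - 77 (irreducible over ℚ since 77 is not a perfect cube)

[ℚ(∛77)/ℚ] = 3


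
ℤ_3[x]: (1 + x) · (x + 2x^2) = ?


Expand and collect like terms; reduce coefficients mod 3:
x^0: 1·0 = 0 ≡ 0 (mod 3)
x^1: 1·1 + 1·0 = 1 ≡ 1 (mod 3)
x^2: 1·2 + 1·1 = 3 ≡ 0 (mod 3)
x^3: 1·2 = 2 ≡ 2 (mod 3)
Result: x + 2x^3

f · g = x + 2x^3


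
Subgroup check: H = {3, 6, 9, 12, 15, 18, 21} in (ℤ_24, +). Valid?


Subgroup test for H = {3, 6, 9, 12, 15, 18, 21} in (ℤ_24, +):
(1) 0 ∈ H? No
(2) Closure: for all a,b ∈ H, (a+b) mod 24 ∈ H? No  [counterexample: 3 + 21 = 0 ∉ H]
(3) Inverses: for all a ∈ H, -a mod 24 ∈ H? Yes

No, H is not a subgroup of ℤ_24


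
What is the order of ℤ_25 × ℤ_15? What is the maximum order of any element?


|ℤ_25 × ℤ_15| = 25 × 15 = 375
Max element order = lcm(25,15) = 75
Cyclic? No (gcd=5)

|ℤ_25×ℤ_15| = 375, max element order = 75


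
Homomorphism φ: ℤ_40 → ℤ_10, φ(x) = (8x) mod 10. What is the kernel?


Kernel = preimage of identity
ker(φ) = {x ∈ ℤ_40 : 8x ≡ 0 (mod 10)}. Since 10 | 40, φ is well-defined. The kernel is the cyclic subgroup ⟨5⟩ of ℤ_40 (order 8), i.e. {0, 5, 10, 15, 20, 25, 30, 35}

ker(φ) = {0, 5, 10, 15, 20, 25, 30, 35}


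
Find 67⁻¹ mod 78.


Use the extended Euclidean algorithm to write 1 = 67·s + 78·t; then s mod 78 is the inverse.
Euclidean algorithm:
  67 = 0·78 + 67
  78 = 1·67 + 11
  67 = 6·11 + 1
  11 = 11·1 + 0
gcd(67,78) = 1
Back-substitution gives: 67·(7) + 78·(-6) = 1
So 67⁻¹ ≡ 7 ≡ 7 (mod 78)
Check: 67 × 7 = 469 ≡ 1 (mod 78) ✓

67⁻¹ ≡ 7 (mod 78)


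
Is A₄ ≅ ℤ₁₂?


Comparing A₄ and ℤ₁₂:
A₄ is non-abelian, ℤ₁₂ is abelian

No, A₄ ≇ ℤ₁₂


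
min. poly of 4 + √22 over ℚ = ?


Let α = 4 + √22. Then α - 4 = √22, so (α - 4)² = 22, giving α² - 8α - 6 = 0. Degree 2 and α ∉ ℚ, so this is the minimal polynomial.

Minimal polynomial: x² - 8x - 6


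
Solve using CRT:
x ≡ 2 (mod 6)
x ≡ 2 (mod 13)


m₁ = 6, m₂ = 13, gcd = 1, so CRT applies. M = m₁·m₂ = 78
Let M₁ = M/m₁ = 13, M₂ = M/m₂ = 6
Find y₁ ≡ M₁⁻¹ (mod m₁): 13⁻¹ ≡ 1 (mod 6)
Find y₂ ≡ M₂⁻¹ (mod m₂): 6⁻¹ ≡ 11 (mod 13)
x = a₁·M₁·y₁ + a₂·M₂·y₂ = 2·13·1 + 2·6·11 = 158
Reduce mod 78: x ≡ 2
Check: 2 mod 6 = 2 ✓, 2 mod 13 = 2 ✓

x ≡ 2 (mod 78)


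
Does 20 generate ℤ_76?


g generates ℤ_n iff gcd(g, n) = 1
gcd(20, 76) = 4
Since gcd = 4 ≠ 1, ⟨20⟩ has order 19 < 76, so 20 is not a generator.

No, 20 does not generate ℤ_76


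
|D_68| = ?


|D_n| = 2n (n rotations and n reflections)
|D_68| = 2×68 = 136

|D_68| = 136


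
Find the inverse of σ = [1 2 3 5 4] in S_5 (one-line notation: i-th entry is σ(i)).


To find σ⁻¹, swap domain and range:
σ(1) = 1 → σ⁻¹(1) = 1
σ(2) = 2 → σ⁻¹(2) = 2
σ(3) = 3 → σ⁻¹(3) = 3
σ(4) = 5 → σ⁻¹(5) = 4
σ(5) = 4 → σ⁻¹(4) = 5

σ⁻¹ = [1 2 3 5 4]


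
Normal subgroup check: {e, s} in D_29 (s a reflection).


H = {e, s} in D_29 (s a reflection)
r·s·r⁻¹ = sr⁻² ≠ s for n ≥ 3, so {e, s} is not closed under conjugation

No, not a normal subgroup


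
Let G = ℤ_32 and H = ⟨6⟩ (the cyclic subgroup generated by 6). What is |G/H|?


|⟨6⟩| = n / gcd(6, 32) = 32 / 2 = 16
H is normal (ℤ_32 is abelian).
|G/H| = |G| / |H| = 32 / 16 = 2

|G/H| = 2


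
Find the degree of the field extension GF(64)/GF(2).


GF(64) = GF(2^6), so the extension degree is 6

[GF(64)/GF(2)] = 6


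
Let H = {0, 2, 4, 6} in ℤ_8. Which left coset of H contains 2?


2 + H = {2 + h (mod 8) : h ∈ H}
2+0=2, 2+2=4, 2+4=6, 2+6=0
2 + H = {0, 2, 4, 6} = 0 + H

2 + H = {0, 2, 4, 6}


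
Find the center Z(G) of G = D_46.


Z(G) = {g ∈ G | gx = xg for all x ∈ G}
For even n, Z(D_n) = {e, r^(n/2)}: the 180° rotation r^23 commutes with every reflection and rotation

Z(D_46) = {e, r^23}


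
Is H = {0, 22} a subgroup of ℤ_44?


Subgroup test for H = {0, 22} in (ℤ_44, +):
(1) 0 ∈ H? Yes
(2) Closure: for all a,b ∈ H, (a+b) mod 44 ∈ H? Yes
(3) Inverses: for all a ∈ H, -a mod 44 ∈ H? Yes

Yes, H is a subgroup of ℤ_44


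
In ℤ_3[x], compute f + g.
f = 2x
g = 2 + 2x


Add coefficients mod 3:
x^0: 0 + 2 = 2 (mod 3)
x^1: 2 + 2 = 1 (mod 3)
Result: 2 + x

f + g = 2 + x


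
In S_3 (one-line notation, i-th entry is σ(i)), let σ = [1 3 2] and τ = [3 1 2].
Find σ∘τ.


σ∘τ: apply τ first, then σ
1 →τ 3 →σ 2
2 →τ 1 →σ 1
3 →τ 2 →σ 3

σ∘τ = [2 1 3]


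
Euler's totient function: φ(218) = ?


Factor n: 218 = 2 × 109
φ(n) = n · ∏(1 - 1/p) over distinct primes p | n
φ(218) = 218 · (1 - 1/2) · (1 - 1/109) = 108

φ(218) = 108


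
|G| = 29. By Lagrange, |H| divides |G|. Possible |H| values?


Lagrange's theorem: |H| divides |G|
|G| = 29
Divisors of 29: 1, 29

Possible subgroup orders: {1, 29}


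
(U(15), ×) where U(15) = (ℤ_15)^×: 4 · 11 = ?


Operation: multiplication mod 15
4 · 11 = (a × b) mod 15 with a = 4, b = 11

4 · 11 = 14


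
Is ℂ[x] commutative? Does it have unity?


Polynomial ring over ℂ (an integral domain) is a commutative integral domain with unity 1
Commutative: Yes
Integral domain: Yes
Has unity: Yes

ℂ[x]: Commutative=Yes, Unity=Yes


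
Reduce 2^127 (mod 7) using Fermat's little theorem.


Fermat's little theorem: if p is prime and gcd(a,p)=1, then a^(p-1) ≡ 1 (mod p)
p = 7 is prime, gcd(2,7) = 1
Reduce exponent: 127 mod 6 = 1
So 2^127 ≡ 2^1 (mod 7)
2^1 mod 7 = 2

2^127 ≡ 2 (mod 7)


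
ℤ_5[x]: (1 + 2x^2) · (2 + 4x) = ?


Expand and collect like terms; reduce coefficients mod 5:
x^0: 1·2 = 2 ≡ 2 (mod 5)
x^1: 1·4 + 0·2 = 4 ≡ 4 (mod 5)
x^2: 0·4 + 2·2 = 4 ≡ 4 (mod 5)
x^3: 2·4 = 8 ≡ 3 (mod 5)
Result: 2 + 4x + 4x^2 + 3x^3

f · g = 2 + 4x + 4x^2 + 3x^3


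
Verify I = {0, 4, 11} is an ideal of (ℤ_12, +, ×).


Check ideal conditions for I = {0, 4, 11} in ℤ_12:
(1) I is an additive subgroup? No
(2) For r ∈ ℤ_12 and a ∈ I: r·a ∈ I? No  [counterexample: r=2, a=4, r·a mod 12 = 8 ∉ I]

No, I is not an ideal of ℤ_12


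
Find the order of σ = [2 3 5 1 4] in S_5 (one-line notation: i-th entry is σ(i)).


Cycle decomposition: (1 2 3 5 4)
Cycle lengths: 5
Order = lcm(5) = 5

ord(σ) = 5


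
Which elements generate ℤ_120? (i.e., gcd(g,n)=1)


g generates ℤ_n iff gcd(g,n) = 1
Prime factors of 120: 2, 3, 5
Generators are g ∈ {1,...,119} not divisible by any of these primes.
Generators: {1, 7, 11, 13, 17, 19, 23, 29, 31, 37, 41, 43, 47, 49, 53, 59, 61, 67, 71, 73, 77, 79, 83, 89, 91, 97, 101, 103, 107, 109, 113, 119}
Number of generators = φ(120) = 32

Generators of ℤ_120 = {1, 7, 11, 13, 17, 19, 23, 29, 31, 37, 41, 43, 47, 49, 53, 59, 61, 67, 71, 73, 77, 79, 83, 89, 91, 97, 101, 103, 107, 109, 113, 119}


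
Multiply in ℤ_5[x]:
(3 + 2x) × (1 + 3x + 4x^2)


Expand and collect like terms; reduce coefficients mod 5:
x^0: 3·1 = 3 ≡ 3 (mod 5)
x^1: 3·3 + 2·1 = 11 ≡ 1 (mod 5)
x^2: 3·4 + 2·3 = 18 ≡ 3 (mod 5)
x^3: 2·4 = 8 ≡ 3 (mod 5)
Result: 3 + x + 3x^2 + 3x^3

f · g = 3 + x + 3x^2 + 3x^3


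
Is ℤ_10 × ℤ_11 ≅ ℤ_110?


Comparing ℤ_10 × ℤ_11 and ℤ_110:
gcd(10,11) = 1, so ℤ_10 × ℤ_11 ≅ ℤ_110 (CRT)

Yes, ℤ_10 × ℤ_11 ≅ ℤ_110


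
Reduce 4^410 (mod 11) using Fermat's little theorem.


Fermat's little theorem: if p is prime and gcd(a,p)=1, then a^(p-1) ≡ 1 (mod p)
p = 11 is prime, gcd(4,11) = 1
Reduce exponent: 410 mod 10 = 0
So 4^410 ≡ 4^0 (mod 11)
4^0 = 1

4^410 ≡ 1 (mod 11)


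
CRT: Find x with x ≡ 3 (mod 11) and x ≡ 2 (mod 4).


m₁ = 11, m₂ = 4, gcd = 1, so CRT applies. M = m₁·m₂ = 44
Let M₁ = M/m₁ = 4, M₂ = M/m₂ = 11
Find y₁ ≡ M₁⁻¹ (mod m₁): 4⁻¹ ≡ 3 (mod 11)
Find y₂ ≡ M₂⁻¹ (mod m₂): 11⁻¹ ≡ 3 (mod 4)
x = a₁·M₁·y₁ + a₂·M₂·y₂ = 3·4·3 + 2·11·3 = 102
Reduce mod 44: x ≡ 14
Check: 14 mod 11 = 3 ✓, 14 mod 4 = 2 ✓

x ≡ 14 (mod 44)


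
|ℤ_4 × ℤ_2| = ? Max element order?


|ℤ_4 × ℤ_2| = 4 × 2 = 8
Max element order = lcm(4,2) = 4
Cyclic? No (gcd=2)

|ℤ_4×ℤ_2| = 8, max element order = 4


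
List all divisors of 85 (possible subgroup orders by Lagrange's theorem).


Lagrange's theorem: |H| divides |G|
|G| = 85
Divisors of 85: 1, 5, 17, 85

Possible subgroup orders: {1, 5, 17, 85}


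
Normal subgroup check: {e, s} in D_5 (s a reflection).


H = {e, s} in D_5 (s a reflection)
r·s·r⁻¹ = sr⁻² ≠ s for n ≥ 3, so {e, s} is not closed under conjugation

No, not a normal subgroup


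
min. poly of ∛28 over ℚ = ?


∛28 satisfies x³ - 28 = 0, irreducible over ℚ (no rational root; 28 is not a perfect cube)

Minimal polynomial: x³ - 28


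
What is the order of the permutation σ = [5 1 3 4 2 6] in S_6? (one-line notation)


Cycle decomposition: (1 5 2)
Cycle lengths: 3
Order = lcm(3) = 3

ord(σ) = 3


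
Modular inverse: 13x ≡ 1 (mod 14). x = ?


Use the extended Euclidean algorithm to write 1 = 13·s + 14·t; then s mod 14 is the inverse.
Euclidean algorithm:
  13 = 0·14 + 13
  14 = 1·13 + 1
  13 = 13·1 + 0
gcd(13,14) = 1
Back-substitution gives: 13·(-1) + 14·(1) = 1
So 13⁻¹ ≡ -1 ≡ 13 (mod 14)
Check: 13 × 13 = 169 ≡ 1 (mod 14) ✓

13⁻¹ ≡ 13 (mod 14)


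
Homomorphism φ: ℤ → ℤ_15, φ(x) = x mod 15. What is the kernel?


Kernel = preimage of identity
ker(φ) = {x ∈ ℤ : x ≡ 0 (mod 15)} = 15ℤ = {0, ±15, ±30, ...}

ker(φ) = 15ℤ


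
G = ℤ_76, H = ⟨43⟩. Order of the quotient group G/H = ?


|⟨43⟩| = n / gcd(43, 76) = 76 / 1 = 76
H is normal (ℤ_76 is abelian).
|G/H| = |G| / |H| = 76 / 76 = 1

|G/H| = 1


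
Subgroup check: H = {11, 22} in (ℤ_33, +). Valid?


Subgroup test for H = {11, 22} in (ℤ_33, +):
(1) 0 ∈ H? No
(2) Closure: for all a,b ∈ H, (a+b) mod 33 ∈ H? No  [counterexample: 11 + 22 = 0 ∉ H]
(3) Inverses: for all a ∈ H, -a mod 33 ∈ H? Yes

No, H is not a subgroup of ℤ_33


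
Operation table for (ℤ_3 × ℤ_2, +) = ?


Elements: {(0,0), (0,1), (1,0), (1,1), (2,0), (2,1)}
Operation: componentwise addition mod (3, 2)
Entry (a, b) = ((a₁+b₁) mod 3, (a₂+b₂) mod 2)

Cayley table:
      | (0,0) | (0,1) | (1,0) | (1,1) | (2,0) | (2,1)
(0,0) | (0,0) | (0,1) | (1,0) | (1,1) | (2,0) | (2,1)
(0,1) | (0,1) | (0,0) | (1,1) | (1,0) | (2,1) | (2,0)
(1,0) | (1,0) | (1,1) | (2,0) | (2,1) | (0,0) | (0,1)
(1,1) | (1,1) | (1,0) | (2,1) | (2,0) | (0,1) | (0,0)
(2,0) | (2,0) | (2,1) | (0,0) | (0,1) | (1,0) | (1,1)
(2,1) | (2,1) | (2,0) | (0,1) | (0,0) | (1,1) | (1,0)


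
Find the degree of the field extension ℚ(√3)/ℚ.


√3 has minimal polynomial x² - 3 (irreducible over ℚ since 3 is squarefree)

[ℚ(√3)/ℚ] = 2


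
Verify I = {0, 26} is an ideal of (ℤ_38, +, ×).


Check ideal conditions for I = {0, 26} in ℤ_38:
(1) I is an additive subgroup? No
(2) For r ∈ ℤ_38 and a ∈ I: r·a ∈ I? No  [counterexample: r=2, a=26, r·a mod 38 = 14 ∉ I]

No, I is not an ideal of ℤ_38


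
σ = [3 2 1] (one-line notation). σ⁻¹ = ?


To find σ⁻¹, swap domain and range:
σ(1) = 3 → σ⁻¹(3) = 1
σ(2) = 2 → σ⁻¹(2) = 2
σ(3) = 1 → σ⁻¹(1) = 3

σ⁻¹ = [3 2 1]


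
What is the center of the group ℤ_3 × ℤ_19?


Z(G) = {g ∈ G | gx = xg for all x ∈ G}
Direct product of abelian groups is abelian, so Z(G) = G

Z(ℤ_3 × ℤ_19) = ℤ_3 × ℤ_19


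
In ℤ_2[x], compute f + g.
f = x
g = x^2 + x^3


Add coefficients mod 2:
x^0: 0 + 0 = 0 (mod 2)
x^1: 1 + 0 = 1 (mod 2)
x^2: 0 + 1 = 1 (mod 2)
x^3: 0 + 1 = 1 (mod 2)
Result: x + x^2 + x^3

f + g = x + x^2 + x^3


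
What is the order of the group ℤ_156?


ℤ_n has n elements.

|ℤ_156| = 156


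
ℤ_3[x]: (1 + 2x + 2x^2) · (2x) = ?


Expand and collect like terms; reduce coefficients mod 3:
x^0: 1·0 = 0 ≡ 0 (mod 3)
x^1: 1·2 + 2·0 = 2 ≡ 2 (mod 3)
x^2: 2·2 + 2·0 = 4 ≡ 1 (mod 3)
x^3: 2·2 = 4 ≡ 1 (mod 3)
Result: 2x + x^2 + x^3

f · g = 2x + x^2 + x^3


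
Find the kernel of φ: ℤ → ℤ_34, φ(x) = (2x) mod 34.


Kernel = preimage of identity
ker(φ) = {x ∈ ℤ : 2x ≡ 0 (mod 34)}. gcd(2,34) = 2, so 2x ≡ 0 (mod 34) ⟺ x ≡ 0 (mod 34/2 = 17). Hence ker(φ) = 17ℤ

ker(φ) = 17ℤ


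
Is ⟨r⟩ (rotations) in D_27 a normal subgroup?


H = ⟨r⟩ (rotations) in D_27
The rotation subgroup ⟨r⟩ has index 2 in D_27, so it is normal

Yes, normal subgroup


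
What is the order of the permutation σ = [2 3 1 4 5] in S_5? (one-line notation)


Cycle decomposition: (1 2 3)
Cycle lengths: 3
Order = lcm(3) = 3

ord(σ) = 3


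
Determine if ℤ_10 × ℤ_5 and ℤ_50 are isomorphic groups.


Comparing ℤ_10 × ℤ_5 and ℤ_50:
gcd(10,5) = 5 ≠ 1. Max element order in ℤ_10×ℤ_5 is lcm(10,5) = 10 < 50, so it has no element of order 50

No, ℤ_10 × ℤ_5 ≇ ℤ_50


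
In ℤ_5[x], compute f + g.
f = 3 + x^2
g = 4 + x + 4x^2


Add coefficients mod 5:
x^0: 3 + 4 = 2 (mod 5)
x^1: 0 + 1 = 1 (mod 5)
x^2: 1 + 4 = 0 (mod 5)
Result: 2 + x

f + g = 2 + x


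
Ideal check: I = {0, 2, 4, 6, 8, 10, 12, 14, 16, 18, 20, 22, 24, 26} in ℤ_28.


Check ideal conditions for I = {0, 2, 4, 6, 8, 10, 12, 14, 16, 18, 20, 22, 24, 26} in ℤ_28:
(1) I is an additive subgroup? Yes
(2) For r ∈ ℤ_28 and a ∈ I: r·a ∈ I? Yes

Yes, I is an ideal of ℤ_28


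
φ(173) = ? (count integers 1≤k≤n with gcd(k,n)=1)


Factor n: 173 = 173
φ(n) = n · ∏(1 - 1/p) over distinct primes p | n
φ(173) = 173 · (1 - 1/173) = 172

φ(173) = 172


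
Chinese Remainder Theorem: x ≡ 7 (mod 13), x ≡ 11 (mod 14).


m₁ = 13, m₂ = 14, gcd = 1, so CRT applies. M = m₁·m₂ = 182
Let M₁ = M/m₁ = 14, M₂ = M/m₂ = 13
Find y₁ ≡ M₁⁻¹ (mod m₁): 14⁻¹ ≡ 1 (mod 13)
Find y₂ ≡ M₂⁻¹ (mod m₂): 13⁻¹ ≡ 13 (mod 14)
x = a₁·M₁·y₁ + a₂·M₂·y₂ = 7·14·1 + 11·13·13 = 1957
Reduce mod 182: x ≡ 137
Check: 137 mod 13 = 7 ✓, 137 mod 14 = 11 ✓

x ≡ 137 (mod 182)


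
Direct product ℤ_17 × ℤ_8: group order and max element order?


|ℤ_17 × ℤ_8| = 17 × 8 = 136
Max element order = lcm(17,8) = 136
Cyclic? Yes (gcd=1)

|ℤ_17×ℤ_8| = 136, max element order = 136


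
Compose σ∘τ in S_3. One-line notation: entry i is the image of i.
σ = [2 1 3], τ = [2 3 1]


σ∘τ: apply τ first, then σ
1 →τ 2 →σ 1
2 →τ 3 →σ 3
3 →τ 1 →σ 2

σ∘τ = [1 3 2]


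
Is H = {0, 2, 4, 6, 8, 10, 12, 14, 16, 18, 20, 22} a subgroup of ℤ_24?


Subgroup test for H = {0, 2, 4, 6, 8, 10, 12, 14, 16, 18, 20, 22} in (ℤ_24, +):
(1) 0 ∈ H? Yes
(2) Closure: for all a,b ∈ H, (a+b) mod 24 ∈ H? Yes
(3) Inverses: for all a ∈ H, -a mod 24 ∈ H? Yes

Yes, H is a subgroup of ℤ_24


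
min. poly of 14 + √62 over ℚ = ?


Let α = 14 + √62. Then α - 14 = √62, so (α - 14)² = 62, giving α² - 28α + 134 = 0. Degree 2 and α ∉ ℚ, so this is the minimal polynomial.

Minimal polynomial: x² - 28x + 134


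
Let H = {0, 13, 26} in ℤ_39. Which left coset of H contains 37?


37 + H = {37 + h (mod 39) : h ∈ H}
37+0=37, 37+13=11, 37+26=24
37 + H = {11, 24, 37} = 11 + H

37 + H = {11, 24, 37}


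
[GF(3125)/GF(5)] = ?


GF(3125) = GF(5^5), so the extension degree is 5

[GF(3125)/GF(5)] = 5


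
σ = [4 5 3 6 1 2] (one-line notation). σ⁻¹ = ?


To find σ⁻¹, swap domain and range:
σ(1) = 4 → σ⁻¹(4) = 1
σ(2) = 5 → σ⁻¹(5) = 2
σ(3) = 3 → σ⁻¹(3) = 3
σ(4) = 6 → σ⁻¹(6) = 4
σ(5) = 1 → σ⁻¹(1) = 5
σ(6) = 2 → σ⁻¹(2) = 6

σ⁻¹ = [5 6 3 1 2 4]


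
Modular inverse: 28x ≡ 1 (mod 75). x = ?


Use the extended Euclidean algorithm to write 1 = 28·s + 75·t; then s mod 75 is the inverse.
Euclidean algorithm:
  28 = 0·75 + 28
  75 = 2·28 + 19
  28 = 1·19 + 9
  19 = 2·9 + 1
  9 = 9·1 + 0
gcd(28,75) = 1
Back-substitution gives: 28·(-8) + 75·(3) = 1
So 28⁻¹ ≡ -8 ≡ 67 (mod 75)
Check: 28 × 67 = 1876 ≡ 1 (mod 75) ✓

28⁻¹ ≡ 67 (mod 75)


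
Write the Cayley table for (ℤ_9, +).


Elements: {0, 1, 2, 3, 4, 5, 6, 7, 8}
Operation: addition mod 9
Entry (a, b) = (a + b) mod 9

Cayley table:
  | 0 | 1 | 2 | 3 | 4 | 5 | 6 | 7 | 8
0 | 0 | 1 | 2 | 3 | 4 | 5 | 6 | 7 | 8
1 | 1 | 2 | 3 | 4 | 5 | 6 | 7 | 8 | 0
2 | 2 | 3 | 4 | 5 | 6 | 7 | 8 | 0 | 1
3 | 3 | 4 | 5 | 6 | 7 | 8 | 0 | 1 | 2
4 | 4 | 5 | 6 | 7 | 8 | 0 | 1 | 2 | 3
5 | 5 | 6 | 7 | 8 | 0 | 1 | 2 | 3 | 4
6 | 6 | 7 | 8 | 0 | 1 | 2 | 3 | 4 | 5
7 | 7 | 8 | 0 | 1 | 2 | 3 | 4 | 5 | 6
8 | 8 | 0 | 1 | 2 | 3 | 4 | 5 | 6 | 7


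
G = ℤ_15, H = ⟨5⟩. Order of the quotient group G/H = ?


|⟨5⟩| = n / gcd(5, 15) = 15 / 5 = 3
H is normal (ℤ_15 is abelian).
|G/H| = |G| / |H| = 15 / 3 = 5

|G/H| = 5


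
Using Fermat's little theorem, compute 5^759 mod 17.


Fermat's little theorem: if p is prime and gcd(a,p)=1, then a^(p-1) ≡ 1 (mod p)
p = 17 is prime, gcd(5,17) = 1
Reduce exponent: 759 mod 16 = 7
So 5^759 ≡ 5^7 (mod 17)
5^7 mod 17 = 10

5^759 ≡ 10 (mod 17)


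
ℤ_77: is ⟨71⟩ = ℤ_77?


g generates ℤ_n iff gcd(g, n) = 1
gcd(71, 77) = 1
Since gcd = 1, 71 is a generator.

Yes, 71 generates ℤ_77


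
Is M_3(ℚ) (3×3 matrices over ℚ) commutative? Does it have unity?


Matrix multiplication is non-commutative for n ≥ 2; the identity matrix I is the unity; singular matrices give zero divisors, so not an integral domain
Commutative: No
Integral domain: No
Has unity: Yes

M_3(ℚ) (3×3 matrices over ℚ): Commutative=No, Unity=Yes


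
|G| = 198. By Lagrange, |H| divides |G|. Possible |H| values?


Lagrange's theorem: |H| divides |G|
|G| = 198
Divisors of 198: 1, 2, 3, 6, 9, 11, 18, 22, 33, 66, 99, 198

Possible subgroup orders: {1, 2, 3, 6, 9, 11, 18, 22, 33, 66, 99, 198}


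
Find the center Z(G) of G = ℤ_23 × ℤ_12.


Z(G) = {g ∈ G | gx = xg for all x ∈ G}
Direct product of abelian groups is abelian, so Z(G) = G

Z(ℤ_23 × ℤ_12) = ℤ_23 × ℤ_12


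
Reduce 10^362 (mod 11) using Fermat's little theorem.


Fermat's little theorem: if p is prime and gcd(a,p)=1, then a^(p-1) ≡ 1 (mod p)
p = 11 is prime, gcd(10,11) = 1
Reduce exponent: 362 mod 10 = 2
So 10^362 ≡ 10^2 (mod 11)
10^2 mod 11 = 1

10^362 ≡ 1 (mod 11)


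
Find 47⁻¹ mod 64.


Use the extended Euclidean algorithm to write 1 = 47·s + 64·t; then s mod 64 is the inverse.
Euclidean algorithm:
  47 = 0·64 + 47
  64 = 1·47 + 17
  47 = 2·17 + 13
  17 = 1·13 + 4
  13 = 3·4 + 1
  4 = 4·1 + 0
gcd(47,64) = 1
Back-substitution gives: 47·(15) + 64·(-11) = 1
So 47⁻¹ ≡ 15 ≡ 15 (mod 64)
Check: 47 × 15 = 705 ≡ 1 (mod 64) ✓

47⁻¹ ≡ 15 (mod 64)


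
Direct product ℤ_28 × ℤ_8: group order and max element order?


|ℤ_28 × ℤ_8| = 28 × 8 = 224
Max element order = lcm(28,8) = 56
Cyclic? No (gcd=4)

|ℤ_28×ℤ_8| = 224, max element order = 56


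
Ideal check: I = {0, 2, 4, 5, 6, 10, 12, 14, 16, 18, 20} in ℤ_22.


Check ideal conditions for I = {0, 2, 4, 5, 6, 10, 12, 14, 16, 18, 20} in ℤ_22:
(1) I is an additive subgroup? No
(2) For r ∈ ℤ_22 and a ∈ I: r·a ∈ I? No  [counterexample: r=2, a=4, r·a mod 22 = 8 ∉ I]

No, I is not an ideal of ℤ_22


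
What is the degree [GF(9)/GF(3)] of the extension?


GF(9) = GF(3^2), so the extension degree is 2

[GF(9)/GF(3)] = 2


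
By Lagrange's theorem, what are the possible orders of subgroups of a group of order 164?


Lagrange's theorem: |H| divides |G|
|G| = 164
Divisors of 164: 1, 2, 4, 41, 82, 164

Possible subgroup orders: {1, 2, 4, 41, 82, 164}


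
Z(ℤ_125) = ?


Z(G) = {g ∈ G | gx = xg for all x ∈ G}
ℤ_125 is abelian, so Z(G) = G

Z(ℤ_125) = ℤ_125


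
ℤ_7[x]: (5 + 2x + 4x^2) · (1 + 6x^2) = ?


Expand and collect like terms; reduce coefficients mod 7:
x^0: 5·1 = 5 ≡ 5 (mod 7)
x^1: 5·0 + 2·1 = 2 ≡ 2 (mod 7)
x^2: 5·6 + 2·0 + 4·1 = 34 ≡ 6 (mod 7)
x^3: 2·6 + 4·0 = 12 ≡ 5 (mod 7)
x^4: 4·6 = 24 ≡ 3 (mod 7)
Result: 5 + 2x + 6x^2 + 5x^3 + 3x^4

f · g = 5 + 2x + 6x^2 + 5x^3 + 3x^4


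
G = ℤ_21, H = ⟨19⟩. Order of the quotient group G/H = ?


|⟨19⟩| = n / gcd(19, 21) = 21 / 1 = 21
H is normal (ℤ_21 is abelian).
|G/H| = |G| / |H| = 21 / 21 = 1

|G/H| = 1


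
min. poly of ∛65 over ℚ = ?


∛65 satisfies x³ - 65 = 0, irreducible over ℚ (no rational root; 65 is not a perfect cube)

Minimal polynomial: x³ - 65


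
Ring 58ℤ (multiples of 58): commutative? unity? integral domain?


58ℤ is a commutative ring under +,× but has no multiplicative identity (1 ∉ 58ℤ); it has no zero divisors, but without unity it is not an integral domain
Commutative: Yes
Integral domain: No
Has unity: No

58ℤ (multiples of 58): Commutative=Yes, Unity=No


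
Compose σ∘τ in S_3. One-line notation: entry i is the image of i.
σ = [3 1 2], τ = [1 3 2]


σ∘τ: apply τ first, then σ
1 →τ 1 →σ 3
2 →τ 3 →σ 2
3 →τ 2 →σ 1

σ∘τ = [3 2 1]


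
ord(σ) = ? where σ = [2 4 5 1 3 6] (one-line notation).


Cycle decomposition: (1 2 4) (3 5)
Cycle lengths: 3, 2
Order = lcm(3, 2) = 6

ord(σ) = 6


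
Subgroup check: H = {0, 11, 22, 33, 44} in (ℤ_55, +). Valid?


Subgroup test for H = {0, 11, 22, 33, 44} in (ℤ_55, +):
(1) 0 ∈ H? Yes
(2) Closure: for all a,b ∈ H, (a+b) mod 55 ∈ H? Yes
(3) Inverses: for all a ∈ H, -a mod 55 ∈ H? Yes

Yes, H is a subgroup of ℤ_55


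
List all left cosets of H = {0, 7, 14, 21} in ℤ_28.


H = {0, 7, 14, 21}, |H| = 4
Number of cosets = |G|/|H| = 28/4 = 7
0 + H = {0, 7, 14, 21}
1 + H = {1, 8, 15, 22}
2 + H = {2, 9, 16, 23}
3 + H = {3, 10, 17, 24}
4 + H = {4, 11, 18, 25}
5 + H = {5, 12, 19, 26}
6 + H = {6, 13, 20, 27}

Cosets: 0+H={0,7,14,21}; 1+H={1,8,15,22}; 2+H={2,9,16,23}; 3+H={3,10,17,24}; 4+H={4,11,18,25}; 5+H={5,12,19,26}; 6+H={6,13,20,27}


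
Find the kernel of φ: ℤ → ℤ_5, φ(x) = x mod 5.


Kernel = preimage of identity
ker(φ) = {x ∈ ℤ : x ≡ 0 (mod 5)} = 5ℤ = {0, ±5, ±10, ...}

ker(φ) = 5ℤ


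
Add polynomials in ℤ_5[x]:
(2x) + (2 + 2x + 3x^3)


Add coefficients mod 5:
x^0: 0 + 2 = 2 (mod 5)
x^1: 2 + 2 = 4 (mod 5)
x^2: 0 + 0 = 0 (mod 5)
x^3: 0 + 3 = 3 (mod 5)
Result: 2 + 4x + 3x^3

f + g = 2 + 4x + 3x^3


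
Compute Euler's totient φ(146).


Factor n: 146 = 2 × 73
φ(n) = n · ∏(1 - 1/p) over distinct primes p | n
φ(146) = 146 · (1 - 1/2) · (1 - 1/73) = 72

φ(146) = 72


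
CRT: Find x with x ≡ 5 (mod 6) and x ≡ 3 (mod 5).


m₁ = 6, m₂ = 5, gcd = 1, so CRT applies. M = m₁·m₂ = 30
Let M₁ = M/m₁ = 5, M₂ = M/m₂ = 6
Find y₁ ≡ M₁⁻¹ (mod m₁): 5⁻¹ ≡ 5 (mod 6)
Find y₂ ≡ M₂⁻¹ (mod m₂): 6⁻¹ ≡ 1 (mod 5)
x = a₁·M₁·y₁ + a₂·M₂·y₂ = 5·5·5 + 3·6·1 = 143
Reduce mod 30: x ≡ 23
Check: 23 mod 6 = 5 ✓, 23 mod 5 = 3 ✓

x ≡ 23 (mod 30)


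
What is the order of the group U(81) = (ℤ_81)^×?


U(n) is the group of units mod n; |U(n)| = φ(n)
|U(81)| = φ(81) = 54

|U(81) = (ℤ_81)^×| = 54


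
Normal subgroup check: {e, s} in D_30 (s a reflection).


H = {e, s} in D_30 (s a reflection)
r·s·r⁻¹ = sr⁻² ≠ s for n ≥ 3, so {e, s} is not closed under conjugation

No, not a normal subgroup


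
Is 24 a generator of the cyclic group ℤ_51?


g generates ℤ_n iff gcd(g, n) = 1
gcd(24, 51) = 3
Since gcd = 3 ≠ 1, ⟨24⟩ has order 17 < 51, so 24 is not a generator.

No, 24 does not generate ℤ_51


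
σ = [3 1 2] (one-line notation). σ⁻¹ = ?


To find σ⁻¹, swap domain and range:
σ(1) = 3 → σ⁻¹(3) = 1
σ(2) = 1 → σ⁻¹(1) = 2
σ(3) = 2 → σ⁻¹(2) = 3

σ⁻¹ = [2 3 1]


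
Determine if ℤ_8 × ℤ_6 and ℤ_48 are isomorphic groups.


Comparing ℤ_8 × ℤ_6 and ℤ_48:
gcd(8,6) = 2 ≠ 1. Max element order in ℤ_8×ℤ_6 is lcm(8,6) = 24 < 48, so it has no element of order 48

No, ℤ_8 × ℤ_6 ≇ ℤ_48


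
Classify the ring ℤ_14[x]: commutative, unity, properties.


ℤ_14 has zero divisors (2·7 ≡ 0), and these lift to constant zero divisors in ℤ_14[x]; so not an integral domain
Commutative: Yes
Integral domain: No
Has unity: Yes

ℤ_14[x]: Commutative=Yes, Unity=Yes


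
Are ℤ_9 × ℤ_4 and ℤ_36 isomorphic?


Comparing ℤ_9 × ℤ_4 and ℤ_36:
gcd(9,4) = 1, so ℤ_9 × ℤ_4 ≅ ℤ_36 (CRT)

Yes, ℤ_9 × ℤ_4 ≅ ℤ_36


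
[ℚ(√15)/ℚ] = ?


√15 has minimal polynomial x² - 15 (irreducible over ℚ since 15 is squarefree)

[ℚ(√15)/ℚ] = 2


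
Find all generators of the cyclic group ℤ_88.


g generates ℤ_n iff gcd(g,n) = 1
Prime factors of 88: 2, 11
Generators are g ∈ {1,...,87} not divisible by any of these primes.
Generators: {1, 3, 5, 7, 9, 13, 15, 17, 19, 21, 23, 25, 27, 29, 31, 35, 37, 39, 41, 43, 45, 47, 49, 51, 53, 57, 59, 61, 63, 65, 67, 69, 71, 73, 75, 79, 81, 83, 85, 87}
Number of generators = φ(88) = 40

Generators of ℤ_88 = {1, 3, 5, 7, 9, 13, 15, 17, 19, 21, 23, 25, 27, 29, 31, 35, 37, 39, 41, 43, 45, 47, 49, 51, 53, 57, 59, 61, 63, 65, 67, 69, 71, 73, 75, 79, 81, 83, 85, 87}


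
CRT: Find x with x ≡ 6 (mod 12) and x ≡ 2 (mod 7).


m₁ = 12, m₂ = 7, gcd = 1, so CRT applies. M = m₁·m₂ = 84
Let M₁ = M/m₁ = 7, M₂ = M/m₂ = 12
Find y₁ ≡ M₁⁻¹ (mod m₁): 7⁻¹ ≡ 7 (mod 12)
Find y₂ ≡ M₂⁻¹ (mod m₂): 12⁻¹ ≡ 3 (mod 7)
x = a₁·M₁·y₁ + a₂·M₂·y₂ = 6·7·7 + 2·12·3 = 366
Reduce mod 84: x ≡ 30
Check: 30 mod 12 = 6 ✓, 30 mod 7 = 2 ✓

x ≡ 30 (mod 84)


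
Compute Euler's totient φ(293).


Factor n: 293 = 293
φ(n) = n · ∏(1 - 1/p) over distinct primes p | n
φ(293) = 293 · (1 - 1/293) = 292

φ(293) = 292


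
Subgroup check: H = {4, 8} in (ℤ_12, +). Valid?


Subgroup test for H = {4, 8} in (ℤ_12, +):
(1) 0 ∈ H? No
(2) Closure: for all a,b ∈ H, (a+b) mod 12 ∈ H? No  [counterexample: 4 + 8 = 0 ∉ H]
(3) Inverses: for all a ∈ H, -a mod 12 ∈ H? Yes

No, H is not a subgroup of ℤ_12


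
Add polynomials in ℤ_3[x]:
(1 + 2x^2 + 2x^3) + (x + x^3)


Add coefficients mod 3:
x^0: 1 + 0 = 1 (mod 3)
x^1: 0 + 1 = 1 (mod 3)
x^2: 2 + 0 = 2 (mod 3)
x^3: 2 + 1 = 0 (mod 3)
Result: 1 + x + 2x^2

f + g = 1 + x + 2x^2


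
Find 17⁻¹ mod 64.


Use the extended Euclidean algorithm to write 1 = 17·s + 64·t; then s mod 64 is the inverse.
Euclidean algorithm:
  17 = 0·64 + 17
  64 = 3·17 + 13
  17 = 1·13 + 4
  13 = 3·4 + 1
  4 = 4·1 + 0
gcd(17,64) = 1
Back-substitution gives: 17·(-15) + 64·(4) = 1
So 17⁻¹ ≡ -15 ≡ 49 (mod 64)
Check: 17 × 49 = 833 ≡ 1 (mod 64) ✓

17⁻¹ ≡ 49 (mod 64)


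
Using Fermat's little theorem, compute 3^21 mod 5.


Fermat's little theorem: if p is prime and gcd(a,p)=1, then a^(p-1) ≡ 1 (mod p)
p = 5 is prime, gcd(3,5) = 1
Reduce exponent: 21 mod 4 = 1
So 3^21 ≡ 3^1 (mod 5)
3^1 mod 5 = 3

3^21 ≡ 3 (mod 5)


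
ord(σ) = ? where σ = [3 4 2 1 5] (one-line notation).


Cycle decomposition: (1 3 2 4)
Cycle lengths: 4
Order = lcm(4) = 4

ord(σ) = 4


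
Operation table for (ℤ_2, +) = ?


Elements: {0, 1}
Operation: addition mod 2
Entry (a, b) = (a + b) mod 2

Cayley table:
  | 0 | 1
0 | 0 | 1
1 | 1 | 0


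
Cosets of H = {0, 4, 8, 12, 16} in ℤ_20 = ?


H = {0, 4, 8, 12, 16}, |H| = 5
Number of cosets = |G|/|H| = 20/5 = 4
0 + H = {0, 4, 8, 12, 16}
1 + H = {1, 5, 9, 13, 17}
2 + H = {2, 6, 10, 14, 18}
3 + H = {3, 7, 11, 15, 19}

Cosets: 0+H={0,4,8,12,16}; 1+H={1,5,9,13,17}; 2+H={2,6,10,14,18}; 3+H={3,7,11,15,19}


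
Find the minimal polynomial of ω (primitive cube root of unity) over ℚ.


ω satisfies x² + x + 1 = 0 (the cyclotomic polynomial Φ₃)

Minimal polynomial: x² + x + 1


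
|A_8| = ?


|A_n| = n!/2 (even permutations)
|A_8| = 8!/2 = 40320/2 = 20160

|A_8| = 20160


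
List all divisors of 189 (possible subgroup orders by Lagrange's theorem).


Lagrange's theorem: |H| divides |G|
|G| = 189
Divisors of 189: 1, 3, 7, 9, 21, 27, 63, 189

Possible subgroup orders: {1, 3, 7, 9, 21, 27, 63, 189}


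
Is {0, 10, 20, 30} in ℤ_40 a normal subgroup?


H = {0, 10, 20, 30} in ℤ_40
ℤ_40 is abelian; every subgroup of an abelian group is normal

Yes, normal subgroup


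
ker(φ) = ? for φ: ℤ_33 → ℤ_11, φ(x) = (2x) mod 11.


Kernel = preimage of identity
ker(φ) = {x ∈ ℤ_33 : 2x ≡ 0 (mod 11)}. Since 11 | 33, φ is well-defined. The kernel is the cyclic subgroup ⟨11⟩ of ℤ_33 (order 3), i.e. {0, 11, 22}

ker(φ) = {0, 11, 22}


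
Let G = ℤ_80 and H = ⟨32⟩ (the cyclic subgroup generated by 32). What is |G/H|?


|⟨32⟩| = n / gcd(32, 80) = 80 / 16 = 5
H is normal (ℤ_80 is abelian).
|G/H| = |G| / |H| = 80 / 5 = 16

|G/H| = 16


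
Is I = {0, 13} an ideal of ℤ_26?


Check ideal conditions for I = {0, 13} in ℤ_26:
(1) I is an additive subgroup? Yes
(2) For r ∈ ℤ_26 and a ∈ I: r·a ∈ I? Yes

Yes, I is an ideal of ℤ_26


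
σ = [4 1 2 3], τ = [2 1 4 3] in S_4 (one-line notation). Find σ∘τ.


σ∘τ: apply τ first, then σ
1 →τ 2 →σ 1
2 →τ 1 →σ 4
3 →τ 4 →σ 3
4 →τ 3 →σ 2

σ∘τ = [1 4 3 2]


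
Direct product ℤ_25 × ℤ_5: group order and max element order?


|ℤ_25 × ℤ_5| = 25 × 5 = 125
Max element order = lcm(25,5) = 25
Cyclic? No (gcd=5)

|ℤ_25×ℤ_5| = 125, max element order = 25


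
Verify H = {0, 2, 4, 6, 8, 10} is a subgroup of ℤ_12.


Subgroup test for H = {0, 2, 4, 6, 8, 10} in (ℤ_12, +):
(1) 0 ∈ H? Yes
(2) Closure: for all a,b ∈ H, (a+b) mod 12 ∈ H? Yes
(3) Inverses: for all a ∈ H, -a mod 12 ∈ H? Yes

Yes, H is a subgroup of ℤ_12


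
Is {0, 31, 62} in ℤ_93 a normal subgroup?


H = {0, 31, 62} in ℤ_93
ℤ_93 is abelian; every subgroup of an abelian group is normal

Yes, normal subgroup


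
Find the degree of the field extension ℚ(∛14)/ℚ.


∛14 has minimal polynomial x³ - 14 (irreducible over ℚ since 14 is not a perfect cube)

[ℚ(∛14)/ℚ] = 3


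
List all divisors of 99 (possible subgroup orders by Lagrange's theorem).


Lagrange's theorem: |H| divides |G|
|G| = 99
Divisors of 99: 1, 3, 9, 11, 33, 99

Possible subgroup orders: {1, 3, 9, 11, 33, 99}


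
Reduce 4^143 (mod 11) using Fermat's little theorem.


Fermat's little theorem: if p is prime and gcd(a,p)=1, then a^(p-1) ≡ 1 (mod p)
p = 11 is prime, gcd(4,11) = 1
Reduce exponent: 143 mod 10 = 3
So 4^143 ≡ 4^3 (mod 11)
4^3 mod 11 = 9

4^143 ≡ 9 (mod 11)


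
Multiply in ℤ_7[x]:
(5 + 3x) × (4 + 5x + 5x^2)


Expand and collect like terms; reduce coefficients mod 7:
x^0: 5·4 = 20 ≡ 6 (mod 7)
x^1: 5·5 + 3·4 = 37 ≡ 2 (mod 7)
x^2: 5·5 + 3·5 = 40 ≡ 5 (mod 7)
x^3: 3·5 = 15 ≡ 1 (mod 7)
Result: 6 + 2x + 5x^2 + x^3

f · g = 6 + 2x + 5x^2 + x^3


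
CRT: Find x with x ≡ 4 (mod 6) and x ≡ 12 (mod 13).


m₁ = 6, m₂ = 13, gcd = 1, so CRT applies. M = m₁·m₂ = 78
Let M₁ = M/m₁ = 13, M₂ = M/m₂ = 6
Find y₁ ≡ M₁⁻¹ (mod m₁): 13⁻¹ ≡ 1 (mod 6)
Find y₂ ≡ M₂⁻¹ (mod m₂): 6⁻¹ ≡ 11 (mod 13)
x = a₁·M₁·y₁ + a₂·M₂·y₂ = 4·13·1 + 12·6·11 = 844
Reduce mod 78: x ≡ 64
Check: 64 mod 6 = 4 ✓, 64 mod 13 = 12 ✓

x ≡ 64 (mod 78)


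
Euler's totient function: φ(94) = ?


Factor n: 94 = 2 × 47
φ(n) = n · ∏(1 - 1/p) over distinct primes p | n
φ(94) = 94 · (1 - 1/2) · (1 - 1/47) = 46

φ(94) = 46


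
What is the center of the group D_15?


Z(G) = {g ∈ G | gx = xg for all x ∈ G}
For odd n, Z(D_n) = {e}: no nontrivial rotation commutes with all reflections

Z(D_15) = {e}
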